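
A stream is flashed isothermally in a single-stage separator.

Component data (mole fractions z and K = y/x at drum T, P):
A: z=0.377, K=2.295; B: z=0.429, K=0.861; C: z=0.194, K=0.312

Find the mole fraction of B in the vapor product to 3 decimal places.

y_B = 0.401

Newton–Raphson from V/F = 0.5:
  V/F = 0.500: g = 0.0288, g' = -0.456 → V/F = 0.563
Converged at V/F = 0.563.
Compositions from xᵢ = zᵢ/(1+V/F(Kᵢ−1)), yᵢ = Kᵢxᵢ:
  A: x = 0.218, y = 0.501
  B: x = 0.465, y = 0.401
  C: x = 0.317, y = 0.099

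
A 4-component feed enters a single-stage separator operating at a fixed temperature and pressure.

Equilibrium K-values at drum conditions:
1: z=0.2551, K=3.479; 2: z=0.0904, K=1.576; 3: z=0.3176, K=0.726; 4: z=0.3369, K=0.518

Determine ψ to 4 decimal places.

ψ = 0.5162

Iterate (Newton) starting at ψ = 0.6:
  ψ = 0.6000: g = -0.03966, g' = -0.4590 → ψ = 0.5136
  ψ = 0.5136: g = 0.00130, g' = -0.4918 → ψ = 0.5162
Converged at ψ = 0.5162.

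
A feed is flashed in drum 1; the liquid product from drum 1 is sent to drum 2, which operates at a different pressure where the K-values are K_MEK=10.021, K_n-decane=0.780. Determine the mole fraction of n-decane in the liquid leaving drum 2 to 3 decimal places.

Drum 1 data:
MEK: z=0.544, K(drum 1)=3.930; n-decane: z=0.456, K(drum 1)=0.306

Drum 1:
Let ψ₁ = V/F and solve Σ zᵢ(Kᵢ−1)/(1+ψ₁(Kᵢ−1)) = 0.
Feasibility: ΣzᵢKᵢ = 2.277, Σzᵢ/Kᵢ = 1.629 — both > 1, two phases present.
Binary case is linear: z₁(K₁−1)(1+ψ₁(K₂−1)) + z₂(K₂−1)(1+ψ₁(K₁−1)) = 0
⇒ ψ₁ = [z₁(K₁−1)+z₂(K₂−1)] / [−(K₁−1)(K₂−1)] = 1.2775/2.0334 = 0.628
Drum-1 compositions:
  MEK: x = 0.192, y = 0.753
  n-decane: x = 0.808, y = 0.247
Drum-2 feed = drum-1 liquid: z₂ = (0.1915, 0.8085).
Drum 2:
Let ψ₂ = V/F and solve Σ zᵢ(Kᵢ−1)/(1+ψ₂(Kᵢ−1)) = 0.
Feasibility: ΣzᵢKᵢ = 2.550, Σzᵢ/Kᵢ = 1.056 — both > 1, two phases present.
Iterate (Newton) starting at ψ₂ = 0.41:
  ψ₂ = 0.410: g = 0.1722, g' = -0.753 → ψ₂ = 0.639
  ψ₂ = 0.639: g = 0.0486, g' = -0.394 → ψ₂ = 0.762
  ψ₂ = 0.762: g = 0.0057, g' = -0.308 → ψ₂ = 0.781
Converged at ψ₂ = 0.781.
  MEK: x = 0.024, y = 0.239
  n-decane: x = 0.976, y = 0.761

x_n-decane (drum 2) = 0.976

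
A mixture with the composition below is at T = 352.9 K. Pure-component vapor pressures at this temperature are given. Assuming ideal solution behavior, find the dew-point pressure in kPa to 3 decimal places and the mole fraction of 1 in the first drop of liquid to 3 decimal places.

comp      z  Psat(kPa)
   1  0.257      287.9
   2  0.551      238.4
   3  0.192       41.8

Pdew = 128.251 kPa, x_1 = 0.114

At the dew point ψ → 1, so Σzᵢ/Kᵢ = 1 with Kᵢ = Pᵢˢᵃᵗ/P ⇒ 1/P = Σzᵢ/Pᵢˢᵃᵗ.
1/P = 0.257/287.9 + 0.551/238.4 + 0.192/41.8 = 0.007797 ⇒ P = 128.251 kPa
xᵢ = zᵢP/Pᵢˢᵃᵗ ⇒ x_1 = 0.257·128.251/287.9 = 0.114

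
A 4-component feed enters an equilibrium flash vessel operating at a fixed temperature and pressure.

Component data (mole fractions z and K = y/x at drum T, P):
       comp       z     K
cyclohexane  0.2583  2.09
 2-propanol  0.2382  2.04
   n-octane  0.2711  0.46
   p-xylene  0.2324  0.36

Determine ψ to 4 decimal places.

Material balance + equilibrium reduce to Σ zᵢ(Kᵢ−1)/(1+ψ(Kᵢ−1)) = 0.
Feasibility: ΣzᵢKᵢ = 1.2341, Σzᵢ/Kᵢ = 1.4753 — both > 1, two phases present.
Newton–Raphson from ψ = 0.4:
  ψ = 0.4000: g = -0.01563, g' = -0.5779 → ψ = 0.3730
  ψ = 0.3730: g = -0.00001, g' = -0.5771 → ψ = 0.3729
Converged at ψ = 0.3729.

ψ = 0.3729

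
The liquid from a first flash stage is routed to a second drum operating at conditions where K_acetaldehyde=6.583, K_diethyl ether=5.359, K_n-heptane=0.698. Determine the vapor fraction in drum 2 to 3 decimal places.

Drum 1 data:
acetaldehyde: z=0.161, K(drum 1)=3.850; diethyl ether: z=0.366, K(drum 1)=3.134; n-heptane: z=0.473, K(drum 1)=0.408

V/F (drum 2) = 0.500

Drum 1:
Iterate (Newton) starting at ψ₁ = 0.4:
  ψ₁ = 0.400: g = 0.2689, g' = -1.055 → ψ₁ = 0.655
  ψ₁ = 0.655: g = 0.0286, g' = -0.891 → ψ₁ = 0.687
Converged at ψ₁ = 0.687.
Drum-1 compositions:
  acetaldehyde: x = 0.054, y = 0.210
  diethyl ether: x = 0.148, y = 0.465
  n-heptane: x = 0.797, y = 0.325
Drum-2 feed = drum-1 liquid: z₂ = (0.0544, 0.1484, 0.7971).
Drum 2:
Let ψ₂ = V/F and solve Σ zᵢ(Kᵢ−1)/(1+ψ₂(Kᵢ−1)) = 0.
Feasibility: ΣzᵢKᵢ = 1.710, Σzᵢ/Kᵢ = 1.178 — both > 1, two phases present.
Newton–Raphson from ψ₂ = 0.39:
  ψ₂ = 0.390: g = 0.0624, g' = -0.648 → ψ₂ = 0.486
  ψ₂ = 0.486: g = 0.0070, g' = -0.513 → ψ₂ = 0.500
Converged at ψ₂ = 0.500.
  acetaldehyde: x = 0.014, y = 0.094
  diethyl ether: x = 0.047, y = 0.250
  n-heptane: x = 0.939, y = 0.655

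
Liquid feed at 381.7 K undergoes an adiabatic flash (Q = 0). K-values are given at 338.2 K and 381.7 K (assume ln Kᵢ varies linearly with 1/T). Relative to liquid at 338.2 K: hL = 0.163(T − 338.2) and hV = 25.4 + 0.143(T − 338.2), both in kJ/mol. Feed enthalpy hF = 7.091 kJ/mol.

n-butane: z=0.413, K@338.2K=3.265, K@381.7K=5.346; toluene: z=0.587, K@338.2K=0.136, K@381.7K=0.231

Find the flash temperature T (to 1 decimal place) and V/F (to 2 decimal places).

T = 343.3 K, V/F = 0.25

Adiabatic flash: solve Rachford–Rice at each trial T, then check hF = ψ·hV(T) + (1−ψ)·hL(T).
  T = 338.2 K: K = (3.265, 0.136), RR gives ψ = 0.219, H_out = 5.559 kJ/mol
  T = 381.7 K: K = (5.346, 0.231), RR gives ψ = 0.402, H_out = 16.951 kJ/mol
  T = 359.9 K: K = (4.238, 0.180), RR gives ψ = 0.322, H_out = 11.586 kJ/mol
  T = 349.0 K: K = (3.733, 0.157), RR gives ψ = 0.275, H_out = 8.690 kJ/mol
  T = 343.6 K: K = (3.495, 0.146), RR gives ψ = 0.248, H_out = 7.165 kJ/mol
  T = 340.9 K: K = (3.379, 0.141), RR gives ψ = 0.234, H_out = 6.373 kJ/mol
  T = 342.2 K: K = (3.434, 0.144), RR gives ψ = 0.241, H_out = 6.757 kJ/mol
Linear interpolation between T = 342.2 (H_out = 6.757) and T = 343.6 (H_out = 7.165) on hF = 7.091 gives T ≈ 343.3 K, at which ψ = 0.25.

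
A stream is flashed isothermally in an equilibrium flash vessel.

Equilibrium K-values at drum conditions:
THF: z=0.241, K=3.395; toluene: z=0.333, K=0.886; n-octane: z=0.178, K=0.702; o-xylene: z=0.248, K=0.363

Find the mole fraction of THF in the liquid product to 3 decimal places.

x_THF = 0.128

Material balance + equilibrium reduce to Σ zᵢ(Kᵢ−1)/(1+β(Kᵢ−1)) = 0.
Feasibility: ΣzᵢKᵢ = 1.328, Σzᵢ/Kᵢ = 1.384 — both > 1, two phases present.
Newton iteration, β⁰ = 0.5:
  β = 0.500: g = -0.0717, g' = -0.530 → β = 0.365
  β = 0.365: g = 0.0033, g' = -0.589 → β = 0.370
Converged at β = 0.370.
Compositions from xᵢ = zᵢ/(1+β(Kᵢ−1)), yᵢ = Kᵢxᵢ:
  THF: x = 0.128, y = 0.434
  toluene: x = 0.348, y = 0.308
  n-octane: x = 0.200, y = 0.140
  o-xylene: x = 0.325, y = 0.118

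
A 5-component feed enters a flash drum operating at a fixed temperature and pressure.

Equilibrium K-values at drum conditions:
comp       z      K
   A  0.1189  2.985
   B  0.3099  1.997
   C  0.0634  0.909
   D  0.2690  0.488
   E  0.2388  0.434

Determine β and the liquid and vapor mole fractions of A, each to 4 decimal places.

β = 0.3973, x_A = 0.0665, y_A = 0.1984

Rachford–Rice: g(β) = Σ zᵢ(Kᵢ−1)/(1+β(Kᵢ−1)) = 0.
g(0) = ΣzᵢKᵢ − 1 = 0.2663 and g(1) = 1 − Σzᵢ/Kᵢ = -0.3662, so a root lies in (0, 1).
Newton iteration, β⁰ = 0.5:
  β = 0.5000: g = -0.05503, g' = -0.5320 → β = 0.3965
  β = 0.3965: g = 0.00041, g' = -0.5437 → β = 0.3973
Converged at β = 0.3973.
Compositions from xᵢ = zᵢ/(1+β(Kᵢ−1)), yᵢ = Kᵢxᵢ:
  A: x = 0.0665, y = 0.1984
  B: x = 0.2220, y = 0.4433
  C: x = 0.0658, y = 0.0598
  D: x = 0.3377, y = 0.1648
  E: x = 0.3081, y = 0.1337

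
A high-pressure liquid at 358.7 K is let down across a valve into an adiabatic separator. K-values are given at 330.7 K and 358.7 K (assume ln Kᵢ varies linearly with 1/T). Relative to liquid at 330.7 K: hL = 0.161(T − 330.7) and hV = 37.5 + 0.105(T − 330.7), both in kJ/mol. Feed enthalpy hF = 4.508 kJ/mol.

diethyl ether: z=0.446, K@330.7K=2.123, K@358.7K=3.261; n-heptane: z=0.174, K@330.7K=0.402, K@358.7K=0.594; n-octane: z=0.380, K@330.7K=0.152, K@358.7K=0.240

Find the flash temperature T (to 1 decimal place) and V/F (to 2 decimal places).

T = 332.3 K, V/F = 0.11

Adiabatic flash: solve Rachford–Rice at each trial T, then check hF = ψ·hV(T) + (1−ψ)·hL(T).
  T = 330.7 K: K = (2.123, 0.402, 0.152), RR gives ψ = 0.085, H_out = 3.201 kJ/mol
  T = 358.7 K: K = (3.261, 0.594, 0.240), RR gives ψ = 0.427, H_out = 19.853 kJ/mol
  T = 344.7 K: K = (2.654, 0.493, 0.193), RR gives ψ = 0.285, H_out = 12.710 kJ/mol
  T = 337.7 K: K = (2.379, 0.446, 0.172), RR gives ψ = 0.196, H_out = 8.411 kJ/mol
  T = 334.2 K: K = (2.249, 0.424, 0.162), RR gives ψ = 0.144, H_out = 5.951 kJ/mol
  T = 332.4 K: K = (2.184, 0.412, 0.157), RR gives ψ = 0.115, H_out = 4.578 kJ/mol
Linear interpolation between T = 330.7 (H_out = 3.201) and T = 332.4 (H_out = 4.578) on hF = 4.508 gives T ≈ 332.3 K, at which ψ = 0.11.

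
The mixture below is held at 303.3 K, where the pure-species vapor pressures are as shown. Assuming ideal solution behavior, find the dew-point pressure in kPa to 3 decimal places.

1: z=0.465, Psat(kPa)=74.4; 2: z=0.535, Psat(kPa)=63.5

Pdew = 68.142 kPa

At the dew point ψ → 1, so Σzᵢ/Kᵢ = 1 with Kᵢ = Pᵢˢᵃᵗ/P ⇒ 1/P = Σzᵢ/Pᵢˢᵃᵗ.
1/P = 0.465/74.4 + 0.535/63.5 = 0.014675 ⇒ P = 68.142 kPa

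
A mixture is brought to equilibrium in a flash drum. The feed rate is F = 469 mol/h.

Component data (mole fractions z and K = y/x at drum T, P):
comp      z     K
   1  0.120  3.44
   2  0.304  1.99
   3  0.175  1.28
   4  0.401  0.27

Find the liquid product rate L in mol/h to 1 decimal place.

Rachford–Rice: g(V/F) = Σ zᵢ(Kᵢ−1)/(1+V/F(Kᵢ−1)) = 0.
Feasibility: ΣzᵢKᵢ = 1.350, Σzᵢ/Kᵢ = 1.810 — both > 1, two phases present.
Newton–Raphson from V/F = 0.47:
  V/F = 0.470: g = -0.0605, g' = -0.800 → V/F = 0.394
  V/F = 0.394: g = -0.0012, g' = -0.772 → V/F = 0.393
Converged at V/F = 0.393.
Then V = V/F·F = 0.3927·469 = 184.2 mol/h and L = F − V = 284.8 mol/h.

L = 284.8 mol/h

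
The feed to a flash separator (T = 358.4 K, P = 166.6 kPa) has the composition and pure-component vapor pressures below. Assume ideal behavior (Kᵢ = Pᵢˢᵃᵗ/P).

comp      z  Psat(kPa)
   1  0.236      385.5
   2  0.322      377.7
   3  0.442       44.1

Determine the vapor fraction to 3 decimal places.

ψ = 0.415

Raoult's law: Kᵢ = Pᵢˢᵃᵗ/P = Pᵢˢᵃᵗ/166.6.
  K_1 = 385.5/166.6 = 2.31393, K_2 = 377.7/166.6 = 2.26711, K_3 = 44.1/166.6 = 0.26471
Let ψ = V/F and solve Σ zᵢ(Kᵢ−1)/(1+ψ(Kᵢ−1)) = 0.
g(0) = ΣzᵢKᵢ − 1 = 0.393 and g(1) = 1 − Σzᵢ/Kᵢ = -0.914, so a root lies in (0, 1).
Iterate (Newton) starting at ψ = 0.5:
  ψ = 0.500: g = -0.0770, g' = -0.940 → ψ = 0.418
  ψ = 0.418: g = -0.0023, g' = -0.889 → ψ = 0.415
Converged at ψ = 0.415.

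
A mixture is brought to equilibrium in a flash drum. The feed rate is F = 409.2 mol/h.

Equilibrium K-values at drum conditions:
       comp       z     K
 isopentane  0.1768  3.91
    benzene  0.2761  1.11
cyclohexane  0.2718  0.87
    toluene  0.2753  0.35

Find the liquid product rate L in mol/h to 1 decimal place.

L = 254.7 mol/h

Rachford–Rice: g(β) = Σ zᵢ(Kᵢ−1)/(1+β(Kᵢ−1)) = 0.
g(0) = ΣzᵢKᵢ − 1 = 0.3306 and g(1) = 1 − Σzᵢ/Kᵢ = -0.3929, so a root lies in (0, 1).
Newton iteration, β⁰ = 0.63:
  β = 0.6300: g = -0.13154, g' = -0.5284 → β = 0.3811
  β = 0.3811: g = -0.00194, g' = -0.5503 → β = 0.3776
Converged at β = 0.3776.
Then V = β·F = 0.3776·409.2 = 154.5 mol/h and L = F − V = 254.7 mol/h.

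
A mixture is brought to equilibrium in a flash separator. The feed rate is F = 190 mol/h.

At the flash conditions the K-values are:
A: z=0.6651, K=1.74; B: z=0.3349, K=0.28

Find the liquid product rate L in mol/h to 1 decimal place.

L = 100.5 mol/h

Binary case is linear: z₁(K₁−1)(1+ψ(K₂−1)) + z₂(K₂−1)(1+ψ(K₁−1)) = 0
⇒ ψ = [z₁(K₁−1)+z₂(K₂−1)] / [−(K₁−1)(K₂−1)] = 0.25105/0.53280 = 0.4712
Then V = ψ·F = 0.4712·190 = 89.5 mol/h and L = F − V = 100.5 mol/h.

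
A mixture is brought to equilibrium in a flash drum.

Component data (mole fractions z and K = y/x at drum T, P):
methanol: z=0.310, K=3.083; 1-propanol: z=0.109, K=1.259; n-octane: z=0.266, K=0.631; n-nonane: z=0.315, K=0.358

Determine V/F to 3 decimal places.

V/F = 0.386

Material balance + equilibrium reduce to Σ zᵢ(Kᵢ−1)/(1+V/F(Kᵢ−1)) = 0.
Check two-phase: ΣzᵢKᵢ = 1.374 > 1 and Σzᵢ/Kᵢ = 1.489 > 1, so g(0) = 0.374 > 0 and g(1) = -0.489 < 0.
Newton iteration, V/F⁰ = 0.65:
  V/F = 0.650: g = -0.1777, g' = -0.693 → V/F = 0.394
  V/F = 0.394: g = -0.0050, g' = -0.694 → V/F = 0.386
Converged at V/F = 0.386.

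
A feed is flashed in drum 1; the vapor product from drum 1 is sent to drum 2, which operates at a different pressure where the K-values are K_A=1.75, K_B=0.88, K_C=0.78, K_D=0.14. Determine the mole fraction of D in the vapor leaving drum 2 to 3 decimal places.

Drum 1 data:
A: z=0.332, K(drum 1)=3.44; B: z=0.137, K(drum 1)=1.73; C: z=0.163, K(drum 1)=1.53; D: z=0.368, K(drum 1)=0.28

y_D (drum 2) = 0.035

Drum 1:
Material balance + equilibrium reduce to Σ zᵢ(Kᵢ−1)/(1+ψ₁(Kᵢ−1)) = 0.
Check two-phase: ΣzᵢKᵢ = 1.732 > 1 and Σzᵢ/Kᵢ = 1.597 > 1, so g(0) = 0.732 > 0 and g(1) = -0.597 < 0.
Newton–Raphson from ψ₁ = 0.47:
  ψ₁ = 0.470: g = 0.1205, g' = -0.935 → ψ₁ = 0.599
  ψ₁ = 0.599: g = -0.0016, g' = -0.978 → ψ₁ = 0.597
Converged at ψ₁ = 0.597.
Drum-1 compositions:
  A: x = 0.135, y = 0.465
  B: x = 0.095, y = 0.165
  C: x = 0.124, y = 0.189
  D: x = 0.646, y = 0.181
Drum-2 feed = drum-1 vapor: z₂ = (0.4647, 0.1650, 0.1894, 0.1808).
Drum 2:
Iterate (Newton) starting at ψ₂ = 0.5:
  ψ₂ = 0.500: g = -0.0872, g' = -0.564 → ψ₂ = 0.345
  ψ₂ = 0.345: g = -0.0101, g' = -0.449 → ψ₂ = 0.323
Converged at ψ₂ = 0.323.
  A: x = 0.374, y = 0.655
  B: x = 0.172, y = 0.151
  C: x = 0.204, y = 0.159
  D: x = 0.250, y = 0.035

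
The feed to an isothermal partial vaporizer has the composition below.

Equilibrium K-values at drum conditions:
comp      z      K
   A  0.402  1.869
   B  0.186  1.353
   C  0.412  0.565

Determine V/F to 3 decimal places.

V/F = 0.741

Rachford–Rice: g(V/F) = Σ zᵢ(Kᵢ−1)/(1+V/F(Kᵢ−1)) = 0.
Check two-phase: ΣzᵢKᵢ = 1.236 > 1 and Σzᵢ/Kᵢ = 1.082 > 1, so g(0) = 0.236 > 0 and g(1) = -0.082 < 0.
Newton–Raphson from V/F = 0.5:
  V/F = 0.500: g = 0.0703, g' = -0.292 → V/F = 0.741
Converged at V/F = 0.741.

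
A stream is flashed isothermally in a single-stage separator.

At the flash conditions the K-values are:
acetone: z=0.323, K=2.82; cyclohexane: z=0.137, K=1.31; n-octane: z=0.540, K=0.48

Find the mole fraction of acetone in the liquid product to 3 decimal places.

Rachford–Rice: g(ψ) = Σ zᵢ(Kᵢ−1)/(1+ψ(Kᵢ−1)) = 0.
g(0) = ΣzᵢKᵢ − 1 = 0.350 and g(1) = 1 − Σzᵢ/Kᵢ = -0.344, so a root lies in (0, 1).
Iterate (Newton) starting at ψ = 0.5:
  ψ = 0.500: g = -0.0349, g' = -0.570 → ψ = 0.439
  ψ = 0.439: g = 0.0004, g' = -0.586 → ψ = 0.440
Converged at ψ = 0.440.
Compositions from xᵢ = zᵢ/(1+ψ(Kᵢ−1)), yᵢ = Kᵢxᵢ:
  acetone: x = 0.179, y = 0.506
  cyclohexane: x = 0.121, y = 0.158
  n-octane: x = 0.700, y = 0.336

x_acetone = 0.179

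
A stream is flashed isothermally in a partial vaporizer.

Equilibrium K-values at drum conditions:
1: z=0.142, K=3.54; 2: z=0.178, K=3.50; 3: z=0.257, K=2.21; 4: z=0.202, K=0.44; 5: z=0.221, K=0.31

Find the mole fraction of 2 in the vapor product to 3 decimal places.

y_2 = 0.231

Material balance + equilibrium reduce to Σ zᵢ(Kᵢ−1)/(1+V/F(Kᵢ−1)) = 0.
g(0) = ΣzᵢKᵢ − 1 = 0.851 and g(1) = 1 − Σzᵢ/Kᵢ = -0.379, so a root lies in (0, 1).
Iterate (Newton) starting at V/F = 0.5:
  V/F = 0.500: g = 0.1605, g' = -0.911 → V/F = 0.676
  V/F = 0.676: g = 0.0012, g' = -0.925 → V/F = 0.678
Converged at V/F = 0.678.
Compositions from xᵢ = zᵢ/(1+V/F(Kᵢ−1)), yᵢ = Kᵢxᵢ:
  1: x = 0.052, y = 0.185
  2: x = 0.066, y = 0.231
  3: x = 0.141, y = 0.312
  4: x = 0.325, y = 0.143
  5: x = 0.415, y = 0.129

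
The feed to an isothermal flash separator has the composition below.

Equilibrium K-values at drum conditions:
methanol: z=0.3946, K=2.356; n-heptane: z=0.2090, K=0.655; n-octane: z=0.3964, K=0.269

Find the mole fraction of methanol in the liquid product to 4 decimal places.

Let β = V/F and solve Σ zᵢ(Kᵢ−1)/(1+β(Kᵢ−1)) = 0.
Check two-phase: ΣzᵢKᵢ = 1.1732 > 1 and Σzᵢ/Kᵢ = 1.9602 > 1, so g(0) = 0.1732 > 0 and g(1) = -0.9602 < 0.
Iterate (Newton) starting at β = 0.5:
  β = 0.5000: g = -0.22495, g' = -0.8202 → β = 0.2257
  β = 0.2257: g = -0.01555, g' = -0.7584 → β = 0.2052
  β = 0.2052: g = 0.00008, g' = -0.7660 → β = 0.2053
Converged at β = 0.2053.
Compositions from xᵢ = zᵢ/(1+β(Kᵢ−1)), yᵢ = Kᵢxᵢ:
  methanol: x = 0.3087, y = 0.7272
  n-heptane: x = 0.2249, y = 0.1473
  n-octane: x = 0.4664, y = 0.1255

x_methanol = 0.3087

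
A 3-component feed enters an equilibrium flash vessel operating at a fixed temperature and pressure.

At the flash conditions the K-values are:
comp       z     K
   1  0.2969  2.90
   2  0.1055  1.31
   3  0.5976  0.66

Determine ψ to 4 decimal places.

ψ = 0.7072

Material balance + equilibrium reduce to Σ zᵢ(Kᵢ−1)/(1+ψ(Kᵢ−1)) = 0.
Feasibility: ΣzᵢKᵢ = 1.3936, Σzᵢ/Kᵢ = 1.0884 — both > 1, two phases present.
Iterate (Newton) starting at ψ = 0.5:
  ψ = 0.5000: g = 0.07280, g' = -0.3897 → ψ = 0.6868
  ψ = 0.6868: g = 0.00662, g' = -0.3262 → ψ = 0.7071
  ψ = 0.7071: g = 0.00005, g' = -0.3217 → ψ = 0.7072
Converged at ψ = 0.7072.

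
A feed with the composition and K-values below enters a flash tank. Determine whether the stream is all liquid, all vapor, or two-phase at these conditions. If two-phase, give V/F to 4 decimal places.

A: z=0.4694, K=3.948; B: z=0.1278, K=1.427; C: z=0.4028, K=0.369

ΣzᵢKᵢ = 2.1842; Σzᵢ/Kᵢ = 1.3001.
Both exceed 1, so a two-phase solution exists.
Let ψ = V/F and solve Σ zᵢ(Kᵢ−1)/(1+ψ(Kᵢ−1)) = 0.
Newton–Raphson from ψ = 0.5:
  ψ = 0.5000: g = 0.23299, g' = -1.0246 → ψ = 0.7274
  ψ = 0.7274: g = 0.01193, g' = -0.9741 → ψ = 0.7396
Converged at ψ = 0.7396.

two-phase, V/F = 0.7396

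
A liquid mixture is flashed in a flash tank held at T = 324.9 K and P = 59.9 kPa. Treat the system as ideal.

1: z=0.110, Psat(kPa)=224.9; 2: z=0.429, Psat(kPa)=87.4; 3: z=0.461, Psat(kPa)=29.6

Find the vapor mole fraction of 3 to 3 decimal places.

y_3 = 0.293

Raoult's law: Kᵢ = Pᵢˢᵃᵗ/P = Pᵢˢᵃᵗ/59.9.
  K_1 = 224.9/59.9 = 3.75459, K_2 = 87.4/59.9 = 1.45910, K_3 = 29.6/59.9 = 0.49416
Let ψ = V/F and solve Σ zᵢ(Kᵢ−1)/(1+ψ(Kᵢ−1)) = 0.
Check two-phase: ΣzᵢKᵢ = 1.267 > 1 and Σzᵢ/Kᵢ = 1.256 > 1, so g(0) = 0.267 > 0 and g(1) = -0.256 < 0.
Iterate (Newton) starting at ψ = 0.37:
  ψ = 0.370: g = 0.0315, g' = -0.449 → ψ = 0.440
  ψ = 0.440: g = 0.0008, g' = -0.428 → ψ = 0.442
Converged at ψ = 0.442.
Compositions from xᵢ = zᵢ/(1+ψ(Kᵢ−1)), yᵢ = Kᵢxᵢ:
  1: x = 0.050, y = 0.186
  2: x = 0.357, y = 0.520
  3: x = 0.594, y = 0.293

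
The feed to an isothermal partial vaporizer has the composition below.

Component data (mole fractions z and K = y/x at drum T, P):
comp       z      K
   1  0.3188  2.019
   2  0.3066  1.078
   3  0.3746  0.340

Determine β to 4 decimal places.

β = 0.2192

Material balance + equilibrium reduce to Σ zᵢ(Kᵢ−1)/(1+β(Kᵢ−1)) = 0.
Feasibility: ΣzᵢKᵢ = 1.1015, Σzᵢ/Kᵢ = 1.5441 — both > 1, two phases present.
Newton–Raphson from β = 0.45:
  β = 0.4500: g = -0.10586, g' = -0.4875 → β = 0.2329
  β = 0.2329: g = -0.00609, g' = -0.4459 → β = 0.2192
Converged at β = 0.2192.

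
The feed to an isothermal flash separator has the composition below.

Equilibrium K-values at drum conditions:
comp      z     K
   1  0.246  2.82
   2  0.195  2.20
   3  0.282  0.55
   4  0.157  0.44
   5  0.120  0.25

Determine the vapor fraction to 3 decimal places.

ψ = 0.429

Let ψ = V/F and solve Σ zᵢ(Kᵢ−1)/(1+ψ(Kᵢ−1)) = 0.
Feasibility: ΣzᵢKᵢ = 1.377, Σzᵢ/Kᵢ = 1.525 — both > 1, two phases present.
Iterate (Newton) starting at ψ = 0.45:
  ψ = 0.450: g = -0.0144, g' = -0.696 → ψ = 0.429
Converged at ψ = 0.429.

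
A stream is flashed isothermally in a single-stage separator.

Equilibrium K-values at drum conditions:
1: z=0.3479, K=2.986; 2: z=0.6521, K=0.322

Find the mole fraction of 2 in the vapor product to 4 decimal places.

Material balance + equilibrium reduce to Σ zᵢ(Kᵢ−1)/(1+ψ(Kᵢ−1)) = 0.
Feasibility: ΣzᵢKᵢ = 1.2488, Σzᵢ/Kᵢ = 2.1417 — both > 1, two phases present.
Binary case is linear: z₁(K₁−1)(1+ψ(K₂−1)) + z₂(K₂−1)(1+ψ(K₁−1)) = 0
⇒ ψ = [z₁(K₁−1)+z₂(K₂−1)] / [−(K₁−1)(K₂−1)] = 0.24881/1.34651 = 0.1848
Compositions from xᵢ = zᵢ/(1+ψ(Kᵢ−1)), yᵢ = Kᵢxᵢ:
  1: x = 0.2545, y = 0.7600
  2: x = 0.7455, y = 0.2400

y_2 = 0.2400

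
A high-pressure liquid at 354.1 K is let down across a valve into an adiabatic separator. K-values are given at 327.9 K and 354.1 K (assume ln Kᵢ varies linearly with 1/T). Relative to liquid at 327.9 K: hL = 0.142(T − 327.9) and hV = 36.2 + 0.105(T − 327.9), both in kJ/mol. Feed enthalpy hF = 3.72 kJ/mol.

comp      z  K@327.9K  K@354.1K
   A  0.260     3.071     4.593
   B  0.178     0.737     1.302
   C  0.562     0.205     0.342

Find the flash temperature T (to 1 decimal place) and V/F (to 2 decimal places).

T = 332.3 K, V/F = 0.09

Adiabatic flash: solve Rachford–Rice at each trial T, then check hF = ψ·hV(T) + (1−ψ)·hL(T).
  T = 327.9 K: K = (3.071, 0.737, 0.205), RR gives ψ = 0.032, H_out = 1.141 kJ/mol
  T = 354.1 K: K = (4.593, 1.302, 0.342), RR gives ψ = 0.334, H_out = 15.471 kJ/mol
  T = 341.0 K: K = (3.785, 0.990, 0.267), RR gives ψ = 0.185, H_out = 8.464 kJ/mol
  T = 334.4 K: K = (3.414, 0.856, 0.235), RR gives ψ = 0.110, H_out = 4.879 kJ/mol
  T = 331.1 K: K = (3.237, 0.794, 0.219), RR gives ψ = 0.071, H_out = 3.017 kJ/mol
  T = 332.8 K: K = (3.327, 0.825, 0.227), RR gives ψ = 0.091, H_out = 3.985 kJ/mol
Linear interpolation between T = 331.1 (H_out = 3.017) and T = 332.8 (H_out = 3.985) on hF = 3.72 gives T ≈ 332.3 K, at which ψ = 0.09.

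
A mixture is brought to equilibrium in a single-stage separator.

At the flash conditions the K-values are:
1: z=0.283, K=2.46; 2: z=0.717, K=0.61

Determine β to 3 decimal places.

Let β = V/F and solve Σ zᵢ(Kᵢ−1)/(1+β(Kᵢ−1)) = 0.
g(0) = ΣzᵢKᵢ − 1 = 0.134 and g(1) = 1 − Σzᵢ/Kᵢ = -0.290, so a root lies in (0, 1).
Binary case is linear: z₁(K₁−1)(1+β(K₂−1)) + z₂(K₂−1)(1+β(K₁−1)) = 0
⇒ β = [z₁(K₁−1)+z₂(K₂−1)] / [−(K₁−1)(K₂−1)] = 0.1335/0.5694 = 0.235

β = 0.235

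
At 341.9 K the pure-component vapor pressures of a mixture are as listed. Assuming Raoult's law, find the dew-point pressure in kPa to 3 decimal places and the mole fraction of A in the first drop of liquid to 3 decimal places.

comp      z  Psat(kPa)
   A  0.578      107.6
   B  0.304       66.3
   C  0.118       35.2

At the dew point ψ → 1, so Σzᵢ/Kᵢ = 1 with Kᵢ = Pᵢˢᵃᵗ/P ⇒ 1/P = Σzᵢ/Pᵢˢᵃᵗ.
1/P = 0.578/107.6 + 0.304/66.3 + 0.118/35.2 = 0.013309 ⇒ P = 75.136 kPa
xᵢ = zᵢP/Pᵢˢᵃᵗ ⇒ x_A = 0.578·75.136/107.6 = 0.404

Pdew = 75.136 kPa, x_A = 0.404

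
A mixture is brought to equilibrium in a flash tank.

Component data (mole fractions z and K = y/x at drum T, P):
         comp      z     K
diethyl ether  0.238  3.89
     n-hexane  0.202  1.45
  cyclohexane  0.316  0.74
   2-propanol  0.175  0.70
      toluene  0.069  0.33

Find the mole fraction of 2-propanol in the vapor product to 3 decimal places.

Rachford–Rice: g(V/F) = Σ zᵢ(Kᵢ−1)/(1+V/F(Kᵢ−1)) = 0.
Check two-phase: ΣzᵢKᵢ = 1.598 > 1 and Σzᵢ/Kᵢ = 1.087 > 1, so g(0) = 0.598 > 0 and g(1) = -0.087 < 0.
Newton–Raphson from V/F = 0.5:
  V/F = 0.500: g = 0.1298, g' = -0.480 → V/F = 0.771
  V/F = 0.771: g = 0.0141, g' = -0.406 → V/F = 0.805
Converged at V/F = 0.805.
Compositions from xᵢ = zᵢ/(1+V/F(Kᵢ−1)), yᵢ = Kᵢxᵢ:
  diethyl ether: x = 0.072, y = 0.278
  n-hexane: x = 0.148, y = 0.215
  cyclohexane: x = 0.400, y = 0.296
  2-propanol: x = 0.231, y = 0.162
  toluene: x = 0.150, y = 0.049

y_2-propanol = 0.162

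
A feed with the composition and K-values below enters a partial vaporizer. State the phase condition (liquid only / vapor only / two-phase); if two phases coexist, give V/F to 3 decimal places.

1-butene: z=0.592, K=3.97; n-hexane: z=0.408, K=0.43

two-phase, V/F = 0.901

ΣzᵢKᵢ = 2.526; Σzᵢ/Kᵢ = 1.098.
Both exceed 1, so a two-phase solution exists.
Material balance + equilibrium reduce to Σ zᵢ(Kᵢ−1)/(1+ψ(Kᵢ−1)) = 0.
Binary case is linear: z₁(K₁−1)(1+ψ(K₂−1)) + z₂(K₂−1)(1+ψ(K₁−1)) = 0
⇒ ψ = [z₁(K₁−1)+z₂(K₂−1)] / [−(K₁−1)(K₂−1)] = 1.5257/1.6929 = 0.901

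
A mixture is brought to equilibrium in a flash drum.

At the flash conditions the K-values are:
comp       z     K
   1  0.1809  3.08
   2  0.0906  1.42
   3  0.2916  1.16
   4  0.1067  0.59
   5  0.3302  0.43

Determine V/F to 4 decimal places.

Rachford–Rice: g(V/F) = Σ zᵢ(Kᵢ−1)/(1+V/F(Kᵢ−1)) = 0.
Feasibility: ΣzᵢKᵢ = 1.2290, Σzᵢ/Kᵢ = 1.3227 — both > 1, two phases present.
Newton–Raphson from V/F = 0.6:
  V/F = 0.6000: g = -0.10372, g' = -0.4506 → V/F = 0.3698
  V/F = 0.3698: g = -0.00040, g' = -0.4658 → V/F = 0.3690
Converged at V/F = 0.3690.

V/F = 0.3690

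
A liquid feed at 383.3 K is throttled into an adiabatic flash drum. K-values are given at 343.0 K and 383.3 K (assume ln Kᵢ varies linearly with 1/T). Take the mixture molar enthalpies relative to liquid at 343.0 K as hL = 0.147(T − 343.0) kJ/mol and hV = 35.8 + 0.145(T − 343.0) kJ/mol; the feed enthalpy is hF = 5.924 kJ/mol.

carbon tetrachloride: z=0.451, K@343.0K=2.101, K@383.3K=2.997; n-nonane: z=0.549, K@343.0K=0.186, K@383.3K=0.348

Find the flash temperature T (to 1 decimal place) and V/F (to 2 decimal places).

Adiabatic flash: solve Rachford–Rice at each trial T, then check hF = ψ·hV(T) + (1−ψ)·hL(T).
  T = 343.0 K: K = (2.101, 0.186), RR gives ψ = 0.055, H_out = 1.984 kJ/mol
  T = 383.3 K: K = (2.997, 0.348), RR gives ψ = 0.417, H_out = 20.812 kJ/mol
  T = 363.1 K: K = (2.533, 0.259), RR gives ψ = 0.250, H_out = 11.904 kJ/mol
  T = 353.1 K: K = (2.314, 0.221), RR gives ψ = 0.161, H_out = 7.240 kJ/mol
  T = 348.1 K: K = (2.208, 0.203), RR gives ψ = 0.111, H_out = 4.731 kJ/mol
  T = 350.6 K: K = (2.261, 0.212), RR gives ψ = 0.137, H_out = 6.005 kJ/mol
  T = 349.4 K: K = (2.235, 0.207), RR gives ψ = 0.125, H_out = 5.398 kJ/mol
Linear interpolation between T = 349.4 (H_out = 5.398) and T = 350.6 (H_out = 6.005) on hF = 5.924 gives T ≈ 350.4 K, at which ψ = 0.13.

T = 350.4 K, V/F = 0.13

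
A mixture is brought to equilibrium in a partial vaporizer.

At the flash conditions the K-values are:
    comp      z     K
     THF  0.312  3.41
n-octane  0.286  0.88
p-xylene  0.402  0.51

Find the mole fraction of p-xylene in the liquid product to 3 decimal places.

x_p-xylene = 0.563

Newton iteration, ψ⁰ = 0.5:
  ψ = 0.500: g = 0.0436, g' = -0.547 → ψ = 0.580
  ψ = 0.580: g = 0.0016, g' = -0.508 → ψ = 0.583
Converged at ψ = 0.583.
Compositions from xᵢ = zᵢ/(1+ψ(Kᵢ−1)), yᵢ = Kᵢxᵢ:
  THF: x = 0.130, y = 0.442
  n-octane: x = 0.308, y = 0.271
  p-xylene: x = 0.563, y = 0.287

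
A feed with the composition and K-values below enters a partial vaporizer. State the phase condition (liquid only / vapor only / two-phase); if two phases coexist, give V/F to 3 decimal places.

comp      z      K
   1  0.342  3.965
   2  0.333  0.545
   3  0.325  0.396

two-phase, V/F = 0.421

ΣzᵢKᵢ = 1.666; Σzᵢ/Kᵢ = 1.518.
Both exceed 1, so a two-phase solution exists.
Material balance + equilibrium reduce to Σ zᵢ(Kᵢ−1)/(1+ψ(Kᵢ−1)) = 0.
Newton iteration, ψ⁰ = 0.5:
  ψ = 0.500: g = -0.0689, g' = -0.847 → ψ = 0.419
  ψ = 0.419: g = 0.0025, g' = -0.916 → ψ = 0.421
Converged at ψ = 0.421.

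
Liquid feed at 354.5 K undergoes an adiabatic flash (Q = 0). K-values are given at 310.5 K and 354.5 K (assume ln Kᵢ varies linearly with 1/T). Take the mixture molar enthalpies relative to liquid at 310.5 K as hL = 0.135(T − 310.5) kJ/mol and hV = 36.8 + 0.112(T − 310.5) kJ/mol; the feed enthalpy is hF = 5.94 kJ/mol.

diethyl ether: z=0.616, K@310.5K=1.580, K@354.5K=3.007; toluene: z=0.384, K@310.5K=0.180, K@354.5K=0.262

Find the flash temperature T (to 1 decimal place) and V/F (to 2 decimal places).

Adiabatic flash: solve Rachford–Rice at each trial T, then check hF = ψ·hV(T) + (1−ψ)·hL(T).
  T = 310.5 K: K = (1.580, 0.180), RR gives ψ = 0.089, H_out = 3.281 kJ/mol
  T = 354.5 K: K = (3.007, 0.262), RR gives ψ = 0.643, H_out = 28.964 kJ/mol
  T = 332.5 K: K = (2.227, 0.220), RR gives ψ = 0.477, H_out = 20.266 kJ/mol
  T = 321.5 K: K = (1.887, 0.200), RR gives ψ = 0.337, H_out = 13.785 kJ/mol
  T = 316.0 K: K = (1.729, 0.190), RR gives ψ = 0.234, H_out = 9.311 kJ/mol
  T = 313.2 K: K = (1.652, 0.185), RR gives ψ = 0.167, H_out = 6.494 kJ/mol
  T = 311.9 K: K = (1.617, 0.182), RR gives ψ = 0.131, H_out = 5.017 kJ/mol
Linear interpolation between T = 311.9 (H_out = 5.017) and T = 313.2 (H_out = 6.494) on hF = 5.94 gives T ≈ 312.7 K, at which ψ = 0.15.

T = 312.7 K, V/F = 0.15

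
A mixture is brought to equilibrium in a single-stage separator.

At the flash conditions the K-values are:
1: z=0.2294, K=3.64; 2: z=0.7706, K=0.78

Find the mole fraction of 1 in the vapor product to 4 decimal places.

y_1 = 0.2800

Rachford–Rice: g(V/F) = Σ zᵢ(Kᵢ−1)/(1+V/F(Kᵢ−1)) = 0.
g(0) = ΣzᵢKᵢ − 1 = 0.4361 and g(1) = 1 − Σzᵢ/Kᵢ = -0.0510, so a root lies in (0, 1).
Newton iteration, V/F⁰ = 0.5:
  V/F = 0.5000: g = 0.07056, g' = -0.3441 → V/F = 0.7050
  V/F = 0.7050: g = 0.01101, g' = -0.2475 → V/F = 0.7495
  V/F = 0.7495: g = 0.00031, g' = -0.2337 → V/F = 0.7508
Converged at V/F = 0.7508.
Compositions from xᵢ = zᵢ/(1+V/F(Kᵢ−1)), yᵢ = Kᵢxᵢ:
  1: x = 0.0769, y = 0.2800
  2: x = 0.9231, y = 0.7200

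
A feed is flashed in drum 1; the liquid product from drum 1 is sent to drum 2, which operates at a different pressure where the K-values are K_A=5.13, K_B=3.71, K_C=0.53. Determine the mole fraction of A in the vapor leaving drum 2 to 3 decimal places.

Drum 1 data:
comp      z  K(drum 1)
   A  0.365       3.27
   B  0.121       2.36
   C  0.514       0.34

y_A (drum 2) = 0.385

Drum 1:
Newton–Raphson from ψ₁ = 0.65:
  ψ₁ = 0.650: g = -0.1721, g' = -1.057 → ψ₁ = 0.487
  ψ₁ = 0.487: g = -0.0076, g' = -0.991 → ψ₁ = 0.480
Converged at ψ₁ = 0.480.
Drum-1 compositions:
  A: x = 0.175, y = 0.571
  B: x = 0.073, y = 0.173
  C: x = 0.752, y = 0.256
Drum-2 feed = drum-1 liquid: z₂ = (0.1748, 0.0732, 0.7520).
Drum 2:
Let ψ₂ = V/F and solve Σ zᵢ(Kᵢ−1)/(1+ψ₂(Kᵢ−1)) = 0.
Check two-phase: ΣzᵢKᵢ = 1.567 > 1 and Σzᵢ/Kᵢ = 1.473 > 1, so g(0) = 0.567 > 0 and g(1) = -0.473 < 0.
Iterate (Newton) starting at ψ₂ = 0.5:
  ψ₂ = 0.500: g = -0.1422, g' = -0.698 → ψ₂ = 0.296
  ψ₂ = 0.296: g = 0.0241, g' = -0.993 → ψ₂ = 0.321
Converged at ψ₂ = 0.321.
  A: x = 0.075, y = 0.385
  B: x = 0.039, y = 0.145
  C: x = 0.886, y = 0.469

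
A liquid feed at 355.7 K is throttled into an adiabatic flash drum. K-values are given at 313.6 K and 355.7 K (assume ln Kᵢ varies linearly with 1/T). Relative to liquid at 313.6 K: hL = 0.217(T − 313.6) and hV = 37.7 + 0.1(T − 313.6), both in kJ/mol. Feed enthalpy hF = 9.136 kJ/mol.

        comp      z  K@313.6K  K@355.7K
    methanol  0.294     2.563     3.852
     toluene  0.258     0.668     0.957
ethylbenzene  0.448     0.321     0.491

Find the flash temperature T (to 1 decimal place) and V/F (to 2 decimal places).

Adiabatic flash: solve Rachford–Rice at each trial T, then check hF = ψ·hV(T) + (1−ψ)·hL(T).
  T = 313.6 K: K = (2.563, 0.668, 0.321), RR gives ψ = 0.079, H_out = 2.961 kJ/mol
  T = 355.7 K: K = (3.852, 0.957, 0.491), RR gives ψ = 0.547, H_out = 27.072 kJ/mol
  T = 334.6 K: K = (3.181, 0.808, 0.402), RR gives ψ = 0.312, H_out = 15.539 kJ/mol
  T = 324.1 K: K = (2.865, 0.737, 0.361), RR gives ψ = 0.199, H_out = 9.544 kJ/mol
  T = 318.9 K: K = (2.714, 0.703, 0.341), RR gives ψ = 0.141, H_out = 6.383 kJ/mol
  T = 321.5 K: K = (2.789, 0.720, 0.351), RR gives ψ = 0.170, H_out = 7.984 kJ/mol
  T = 322.8 K: K = (2.827, 0.728, 0.356), RR gives ψ = 0.185, H_out = 8.769 kJ/mol
Linear interpolation between T = 322.8 (H_out = 8.769) and T = 324.1 (H_out = 9.544) on hF = 9.136 gives T ≈ 323.4 K, at which ψ = 0.19.

T = 323.4 K, V/F = 0.19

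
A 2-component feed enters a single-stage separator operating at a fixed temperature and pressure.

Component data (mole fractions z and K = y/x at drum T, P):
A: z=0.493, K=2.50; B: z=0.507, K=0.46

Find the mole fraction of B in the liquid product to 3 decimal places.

Binary case is linear: z₁(K₁−1)(1+ψ(K₂−1)) + z₂(K₂−1)(1+ψ(K₁−1)) = 0
⇒ ψ = [z₁(K₁−1)+z₂(K₂−1)] / [−(K₁−1)(K₂−1)] = 0.4657/0.8100 = 0.575
Compositions from xᵢ = zᵢ/(1+ψ(Kᵢ−1)), yᵢ = Kᵢxᵢ:
  A: x = 0.265, y = 0.662
  B: x = 0.735, y = 0.338

x_B = 0.735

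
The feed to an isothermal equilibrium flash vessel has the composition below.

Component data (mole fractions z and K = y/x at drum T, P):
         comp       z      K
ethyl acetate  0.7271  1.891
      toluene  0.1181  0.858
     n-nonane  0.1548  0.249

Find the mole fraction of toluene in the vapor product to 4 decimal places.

Material balance + equilibrium reduce to Σ zᵢ(Kᵢ−1)/(1+β(Kᵢ−1)) = 0.
Check two-phase: ΣzᵢKᵢ = 1.5148 > 1 and Σzᵢ/Kᵢ = 1.1438 > 1, so g(0) = 0.5148 > 0 and g(1) = -0.1438 < 0.
Newton iteration, β⁰ = 0.5:
  β = 0.5000: g = 0.24397, g' = -0.5029 → β = 0.9852
  β = 0.9852: g = -0.12136, g' = -1.4569 → β = 0.9019
  β = 0.9019: g = -0.02027, g' = -1.0189 → β = 0.8820
  β = 0.8820: g = -0.00070, g' = -0.9499 → β = 0.8812
Converged at β = 0.8812.
Compositions from xᵢ = zᵢ/(1+β(Kᵢ−1)), yᵢ = Kᵢxᵢ:
  ethyl acetate: x = 0.4073, y = 0.7702
  toluene: x = 0.1350, y = 0.1158
  n-nonane: x = 0.4577, y = 0.1140

y_toluene = 0.1158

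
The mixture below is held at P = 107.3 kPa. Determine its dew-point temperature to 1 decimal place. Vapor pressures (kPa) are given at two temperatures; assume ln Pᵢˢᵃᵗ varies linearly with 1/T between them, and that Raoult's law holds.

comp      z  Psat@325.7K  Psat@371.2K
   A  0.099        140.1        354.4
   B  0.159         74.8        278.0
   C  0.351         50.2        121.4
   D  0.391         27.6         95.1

T = 363.3 K

Dew-point temperature: Σzᵢ·P/Pᵢˢᵃᵗ(T) = 1. Interpolate ln Pᵢˢᵃᵗ = aᵢ + bᵢ/T.
  T = 325.7 K: ΣzᵢP/Pᵢˢᵃᵗ = 2.5742
  T = 371.2 K: ΣzᵢP/Pᵢˢᵃᵗ = 0.8427
  T = 348.4 K: ΣzᵢP/Pᵢˢᵃᵗ = 1.4165
  T = 359.8 K: ΣzᵢP/Pᵢˢᵃᵗ = 1.0827
  T = 365.5 K: ΣzᵢP/Pᵢˢᵃᵗ = 0.9532
  T = 362.6 K: ΣzᵢP/Pᵢˢᵃᵗ = 1.0165
  T = 364.1 K: ΣzᵢP/Pᵢˢᵃᵗ = 0.9831
Interpolating between 362.6 K and 364.1 K gives T ≈ 363.3 K.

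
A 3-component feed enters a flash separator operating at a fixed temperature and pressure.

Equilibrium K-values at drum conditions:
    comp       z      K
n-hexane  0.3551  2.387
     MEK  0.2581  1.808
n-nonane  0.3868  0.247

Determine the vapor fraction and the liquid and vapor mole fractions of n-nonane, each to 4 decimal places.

Material balance + equilibrium reduce to Σ zᵢ(Kᵢ−1)/(1+ψ(Kᵢ−1)) = 0.
Check two-phase: ΣzᵢKᵢ = 1.4098 > 1 and Σzᵢ/Kᵢ = 1.8575 > 1, so g(0) = 0.4098 > 0 and g(1) = -0.8575 < 0.
Newton iteration, ψ⁰ = 0.51:
  ψ = 0.5100: g = -0.03669, g' = -0.8969 → ψ = 0.4691
  ψ = 0.4691: g = -0.00071, g' = -0.8636 → ψ = 0.4683
Converged at ψ = 0.4683.
Compositions from xᵢ = zᵢ/(1+ψ(Kᵢ−1)), yᵢ = Kᵢxᵢ:
  n-hexane: x = 0.2153, y = 0.5139
  MEK: x = 0.1873, y = 0.3386
  n-nonane: x = 0.5975, y = 0.1476

ψ = 0.4683, x_n-nonane = 0.5975, y_n-nonane = 0.1476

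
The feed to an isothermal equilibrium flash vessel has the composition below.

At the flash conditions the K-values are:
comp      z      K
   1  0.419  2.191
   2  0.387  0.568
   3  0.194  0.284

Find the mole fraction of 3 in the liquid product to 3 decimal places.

x_3 = 0.247

Rachford–Rice: g(ψ) = Σ zᵢ(Kᵢ−1)/(1+ψ(Kᵢ−1)) = 0.
Check two-phase: ΣzᵢKᵢ = 1.193 > 1 and Σzᵢ/Kᵢ = 1.556 > 1, so g(0) = 0.193 > 0 and g(1) = -0.556 < 0.
Iterate (Newton) starting at ψ = 0.46:
  ψ = 0.460: g = -0.0934, g' = -0.582 → ψ = 0.299
  ψ = 0.299: g = -0.0010, g' = -0.579 → ψ = 0.298
Converged at ψ = 0.298.
Compositions from xᵢ = zᵢ/(1+ψ(Kᵢ−1)), yᵢ = Kᵢxᵢ:
  1: x = 0.309, y = 0.678
  2: x = 0.444, y = 0.252
  3: x = 0.247, y = 0.070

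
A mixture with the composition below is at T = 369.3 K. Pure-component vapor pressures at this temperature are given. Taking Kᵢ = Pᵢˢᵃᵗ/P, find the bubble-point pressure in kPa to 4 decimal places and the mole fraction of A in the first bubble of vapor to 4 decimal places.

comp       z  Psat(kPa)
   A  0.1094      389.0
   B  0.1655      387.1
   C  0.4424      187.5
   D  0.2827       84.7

At the bubble point ψ → 0, so ΣzᵢKᵢ = 1 with Kᵢ = Pᵢˢᵃᵗ/P ⇒ P = ΣzᵢPᵢˢᵃᵗ.
P = 0.1094·389.0 + 0.1655·387.1 + 0.4424·187.5 + 0.2827·84.7 = 213.5163 kPa
yᵢ = zᵢPᵢˢᵃᵗ/P ⇒ y_A = 0.1094·389.0/213.5163 = 0.1993

Pbub = 213.5163 kPa, y_A = 0.1993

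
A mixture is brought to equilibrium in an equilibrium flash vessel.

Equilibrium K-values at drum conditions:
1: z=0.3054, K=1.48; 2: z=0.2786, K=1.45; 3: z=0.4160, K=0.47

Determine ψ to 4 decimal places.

ψ = 0.2085

Material balance + equilibrium reduce to Σ zᵢ(Kᵢ−1)/(1+ψ(Kᵢ−1)) = 0.
Feasibility: ΣzᵢKᵢ = 1.0515, Σzᵢ/Kᵢ = 1.2836 — both > 1, two phases present.
Newton–Raphson from ψ = 0.32:
  ψ = 0.3200: g = -0.02885, g' = -0.2654 → ψ = 0.2113
  ψ = 0.2113: g = -0.00071, g' = -0.2532 → ψ = 0.2085
Converged at ψ = 0.2085.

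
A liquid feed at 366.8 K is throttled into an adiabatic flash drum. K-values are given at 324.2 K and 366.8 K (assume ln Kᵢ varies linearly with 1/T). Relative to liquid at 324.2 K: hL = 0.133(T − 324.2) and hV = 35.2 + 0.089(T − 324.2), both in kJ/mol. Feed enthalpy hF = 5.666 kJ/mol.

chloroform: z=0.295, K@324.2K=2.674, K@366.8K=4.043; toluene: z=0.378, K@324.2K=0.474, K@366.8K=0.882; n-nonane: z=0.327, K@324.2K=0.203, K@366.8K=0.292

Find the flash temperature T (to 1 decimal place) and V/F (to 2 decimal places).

T = 333.6 K, V/F = 0.13

Adiabatic flash: solve Rachford–Rice at each trial T, then check hF = ψ·hV(T) + (1−ψ)·hL(T).
  T = 324.2 K: K = (2.674, 0.474, 0.203), RR gives ψ = 0.031, H_out = 1.095 kJ/mol
  T = 366.8 K: K = (4.043, 0.882, 0.292), RR gives ψ = 0.441, H_out = 20.348 kJ/mol
  T = 345.5 K: K = (3.330, 0.659, 0.246), RR gives ψ = 0.240, H_out = 11.041 kJ/mol
  T = 334.9 K: K = (2.996, 0.562, 0.224), RR gives ψ = 0.139, H_out = 6.267 kJ/mol
  T = 329.5 K: K = (2.832, 0.517, 0.213), RR gives ψ = 0.086, H_out = 3.721 kJ/mol
  T = 332.2 K: K = (2.913, 0.539, 0.219), RR gives ψ = 0.113, H_out = 5.007 kJ/mol
  T = 333.5 K: K = (2.953, 0.550, 0.222), RR gives ψ = 0.126, H_out = 5.617 kJ/mol
Linear interpolation between T = 333.5 (H_out = 5.617) and T = 334.9 (H_out = 6.267) on hF = 5.666 gives T ≈ 333.6 K, at which ψ = 0.13.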